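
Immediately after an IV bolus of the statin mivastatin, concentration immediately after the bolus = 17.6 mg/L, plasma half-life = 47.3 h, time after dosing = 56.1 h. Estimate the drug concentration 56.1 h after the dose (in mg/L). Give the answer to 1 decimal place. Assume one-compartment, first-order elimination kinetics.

7.7 mg/L

k = ln2 / t½ = 0.693147 / 47.3 = 0.01465 h⁻¹
C = C₀ · e^(−k·t) = 17.60 × e^(−0.01465 × 56.1)
  = 17.60 × 0.4396 = 7.737 mg/L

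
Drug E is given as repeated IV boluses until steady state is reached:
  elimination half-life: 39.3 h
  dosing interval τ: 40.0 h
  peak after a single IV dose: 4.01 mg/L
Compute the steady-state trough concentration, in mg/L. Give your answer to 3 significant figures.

k = ln2 / t½ = 0.693147 / 39.3 = 0.01764 h⁻¹
e^(−kτ) = e^(−0.01764 × 40.0) = 0.4938
Accumulation ratio R = 1 / (1 − e^(−kτ)) = 1 / (1 − 0.4938) = 1.976
Steady-state trough = C₀ × R × e^(−kτ) = 4.01 × 1.976 × 0.4938 = 3.913 mg/L

3.91 mg/L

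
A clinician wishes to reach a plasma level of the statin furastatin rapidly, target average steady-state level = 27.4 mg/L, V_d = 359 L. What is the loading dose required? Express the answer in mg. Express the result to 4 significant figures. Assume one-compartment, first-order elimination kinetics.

9837 mg

LD = Css × Vd = 27.4 × 359 = 9837 mg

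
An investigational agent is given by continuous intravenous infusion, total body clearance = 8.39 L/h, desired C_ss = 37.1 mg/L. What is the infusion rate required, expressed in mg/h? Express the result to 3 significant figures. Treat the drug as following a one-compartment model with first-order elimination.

311 mg/h

At steady state, infusion rate R₀ = Css × CL = 37.1 × 8.390 = 311.3 mg/h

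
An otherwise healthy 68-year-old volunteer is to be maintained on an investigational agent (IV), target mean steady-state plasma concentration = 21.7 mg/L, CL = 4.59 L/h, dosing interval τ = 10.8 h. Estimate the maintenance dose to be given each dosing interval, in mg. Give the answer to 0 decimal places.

1076 mg

At steady state, Dose/τ = Css × CL.
Dose = Css × CL × τ = 21.7 × 4.590 × 10.8 = 1076 mg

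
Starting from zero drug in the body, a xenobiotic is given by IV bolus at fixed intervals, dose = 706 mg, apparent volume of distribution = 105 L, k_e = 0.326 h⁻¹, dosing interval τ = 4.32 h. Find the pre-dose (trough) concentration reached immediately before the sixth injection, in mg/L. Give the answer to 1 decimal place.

C₀ per dose = Dose / Vd = 706 / 105 = 6.724 mg/L
Fraction remaining after one interval: r = e^(−kτ) = e^(−0.3260 × 4.32) = 0.2446
Before dose 6, 5 doses have been given (aged 1τ, 2τ, 3τ, 4τ, 5τ).
C_trough = C₀ × (r + r² + … + r^5) = C₀ × r(1−r^5)/(1−r)
        = 6.724 × 0.2446 × (1 − 0.0008756) / (1 − 0.2446) = 2.175 mg/L

2.2 mg/L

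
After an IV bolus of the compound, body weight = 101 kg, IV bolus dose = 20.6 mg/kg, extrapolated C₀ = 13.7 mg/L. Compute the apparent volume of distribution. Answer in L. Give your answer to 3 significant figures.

152 L

Dose = 20.6 × 101 = 2081 mg
Vd = Dose / C₀ = 2081 / 13.7 = 151.9 L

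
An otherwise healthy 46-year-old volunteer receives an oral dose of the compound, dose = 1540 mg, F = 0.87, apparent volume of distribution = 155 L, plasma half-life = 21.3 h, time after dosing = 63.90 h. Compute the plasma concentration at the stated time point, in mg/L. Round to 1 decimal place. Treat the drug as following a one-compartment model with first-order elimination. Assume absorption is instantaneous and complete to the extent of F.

Amount reaching circulation = F × Dose = 0.87 × 1540 = 1340 mg
C₀ = F·Dose / Vd = 1340 / 155 = 8.645 mg/L
k = ln2 / t½ = 0.693147 / 21.3 = 0.03254 h⁻¹
t / t½ = 63.90 / 21.3 = 3 half-lives
C = C₀ × (1/2)^3 = 8.645 × 0.1250 = 1.081 mg/L

1.1 mg/L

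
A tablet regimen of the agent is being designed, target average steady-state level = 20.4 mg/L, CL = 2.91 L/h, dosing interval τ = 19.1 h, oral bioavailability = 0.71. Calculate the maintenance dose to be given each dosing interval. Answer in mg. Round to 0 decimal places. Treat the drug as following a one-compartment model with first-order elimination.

1597 mg

At steady state, F × (Dose/τ) = Css × CL.
Dose = Css × CL × τ / F = 20.4 × 2.910 × 19.1 / 0.71 = 1597 mg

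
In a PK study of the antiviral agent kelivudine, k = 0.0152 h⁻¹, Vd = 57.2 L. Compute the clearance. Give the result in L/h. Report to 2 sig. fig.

CL = k × Vd = 0.0152 × 57.2 = 0.8694 L/h

0.87 L/h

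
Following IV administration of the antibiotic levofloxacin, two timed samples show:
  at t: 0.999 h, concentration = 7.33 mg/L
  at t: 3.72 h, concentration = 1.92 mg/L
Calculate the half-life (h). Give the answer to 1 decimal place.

1.4 h

k = ln(C₁/C₂) / (t₂ − t₁) = ln(7.33/1.92) / (3.72 − 0.999)
  = 1.340 / 2.721 = 0.4925 h⁻¹
t½ = ln2 / k = 0.693147 / 0.4925 = 1.407 h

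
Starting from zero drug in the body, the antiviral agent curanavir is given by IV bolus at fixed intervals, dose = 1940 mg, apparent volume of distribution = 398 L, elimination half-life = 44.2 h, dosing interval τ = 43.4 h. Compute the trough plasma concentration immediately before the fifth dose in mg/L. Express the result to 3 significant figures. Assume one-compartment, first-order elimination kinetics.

C₀ per dose = Dose / Vd = 1940 / 398 = 4.874 mg/L
k = ln2 / t½ = 0.693147 / 44.2 = 0.01568 h⁻¹
Fraction remaining after one interval: r = e^(−kτ) = e^(−0.01568 × 43.4) = 0.5064
Before dose 5, 4 doses have been given (aged 1τ, 2τ, 3τ, 4τ).
C_trough = C₀ × (r + r² + … + r^4) = C₀ × r(1−r^4)/(1−r)
        = 4.874 × 0.5064 × (1 − 0.06576) / (1 − 0.5064) = 4.672 mg/L

4.67 mg/L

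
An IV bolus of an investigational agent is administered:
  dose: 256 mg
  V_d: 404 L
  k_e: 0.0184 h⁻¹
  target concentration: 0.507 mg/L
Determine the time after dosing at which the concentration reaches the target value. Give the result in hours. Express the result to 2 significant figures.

12 h

C₀ = Dose / Vd = 256.0 / 404 = 0.6337 mg/L
t = ln(C₀ / C) / k = ln(0.6337 / 0.507) / 0.01840
  = ln(1.250) / 0.01840 = 0.2231 / 0.01840 = 12.13 h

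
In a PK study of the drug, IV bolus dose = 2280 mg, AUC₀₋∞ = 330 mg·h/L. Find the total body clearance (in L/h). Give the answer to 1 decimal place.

CL = Dose / AUC = 2280 / 330 = 6.909 L/h

6.9 L/h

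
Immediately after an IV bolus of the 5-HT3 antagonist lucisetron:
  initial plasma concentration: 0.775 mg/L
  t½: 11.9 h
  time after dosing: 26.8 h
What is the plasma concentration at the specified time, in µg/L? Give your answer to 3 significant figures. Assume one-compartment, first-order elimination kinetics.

163 µg/L

k = ln2 / t½ = 0.693147 / 11.9 = 0.05825 h⁻¹
C = C₀ · e^(−k·t) = 0.7750 × e^(−0.05825 × 26.8)
  = 0.7750 × 0.2099 = 0.1627 mg/L
Convert: 0.1627 mg/L × 1000 = 162.7 µg/L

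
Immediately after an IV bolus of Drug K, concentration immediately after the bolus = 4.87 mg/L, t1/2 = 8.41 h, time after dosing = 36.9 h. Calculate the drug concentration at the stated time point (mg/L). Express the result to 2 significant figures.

0.23 mg/L

k = ln2 / t½ = 0.693147 / 8.41 = 0.08242 h⁻¹
C = C₀ · e^(−k·t) = 4.870 × e^(−0.08242 × 36.9)
  = 4.870 × 0.04777 = 0.2326 mg/L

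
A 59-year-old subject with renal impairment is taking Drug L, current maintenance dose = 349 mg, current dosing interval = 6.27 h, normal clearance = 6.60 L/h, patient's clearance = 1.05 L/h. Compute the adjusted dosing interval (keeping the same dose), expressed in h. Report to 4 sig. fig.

39.41 h

To keep the same average steady-state level, dosing rate must scale with clearance.
CL ratio = 1.05 / 6.60 = 0.1591
New interval (same dose) = 6.27 / 0.1591 = 39.41 h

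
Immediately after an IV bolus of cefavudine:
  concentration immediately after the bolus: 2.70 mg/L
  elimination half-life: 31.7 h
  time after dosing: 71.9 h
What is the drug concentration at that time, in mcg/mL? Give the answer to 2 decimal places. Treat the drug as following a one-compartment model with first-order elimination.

0.56 mcg/mL

k = ln2 / t½ = 0.693147 / 31.7 = 0.02187 h⁻¹
C = C₀ · e^(−k·t) = 2.700 × e^(−0.02187 × 71.9)
  = 2.700 × 0.2075 = 0.5603 mg/L
(0.5603 mg/L = 0.5603 mcg/mL)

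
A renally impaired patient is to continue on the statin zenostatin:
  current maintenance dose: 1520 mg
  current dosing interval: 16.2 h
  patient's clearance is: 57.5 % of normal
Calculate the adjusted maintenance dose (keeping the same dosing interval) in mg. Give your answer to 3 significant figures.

874 mg

To keep the same average steady-state level, dosing rate must scale with clearance.
CL ratio = 57.5 / 100 = 0.5750
New dose (same interval) = 1520 × 0.5750 = 874.0 mg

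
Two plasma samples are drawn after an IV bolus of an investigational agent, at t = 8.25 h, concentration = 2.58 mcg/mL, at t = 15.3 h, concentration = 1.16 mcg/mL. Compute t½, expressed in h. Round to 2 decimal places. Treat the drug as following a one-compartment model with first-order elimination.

6.11 h

k = ln(C₁/C₂) / (t₂ − t₁) = ln(2.58/1.16) / (15.3 − 8.25)
  = 0.7994 / 7.050 = 0.1134 h⁻¹
t½ = ln2 / k = 0.693147 / 0.1134 = 6.112 h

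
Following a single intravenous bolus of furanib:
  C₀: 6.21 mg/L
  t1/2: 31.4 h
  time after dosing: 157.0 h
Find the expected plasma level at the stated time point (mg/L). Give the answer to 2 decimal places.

k = ln2 / t½ = 0.693147 / 31.4 = 0.02207 h⁻¹
t / t½ = 157.0 / 31.4 = 5 half-lives
C = C₀ × (1/2)^5 = 6.210 × 0.03125 = 0.1941 mg/L

0.19 mg/L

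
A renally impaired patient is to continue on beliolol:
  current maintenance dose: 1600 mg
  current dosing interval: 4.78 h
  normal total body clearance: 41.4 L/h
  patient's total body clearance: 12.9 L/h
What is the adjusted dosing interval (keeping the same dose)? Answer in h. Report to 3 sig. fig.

15.3 h

To keep the same average steady-state level, dosing rate must scale with clearance.
CL ratio = 12.9 / 41.4 = 0.3116
New interval (same dose) = 4.78 / 0.3116 = 15.34 h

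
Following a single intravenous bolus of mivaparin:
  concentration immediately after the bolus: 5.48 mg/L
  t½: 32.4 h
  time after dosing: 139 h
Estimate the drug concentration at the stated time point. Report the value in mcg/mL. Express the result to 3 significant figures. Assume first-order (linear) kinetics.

k = ln2 / t½ = 0.693147 / 32.4 = 0.02139 h⁻¹
C = C₀ · e^(−k·t) = 5.480 × e^(−0.02139 × 139)
  = 5.480 × 0.05114 = 0.2802 mg/L
(0.2802 mg/L = 0.2802 mcg/mL)

0.280 mcg/mL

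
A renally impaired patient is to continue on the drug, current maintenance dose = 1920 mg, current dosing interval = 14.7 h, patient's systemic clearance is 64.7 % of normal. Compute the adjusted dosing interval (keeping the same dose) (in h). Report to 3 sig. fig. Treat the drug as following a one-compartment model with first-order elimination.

22.7 h

To keep the same average steady-state level, dosing rate must scale with clearance.
CL ratio = 64.7 / 100 = 0.6470
New interval (same dose) = 14.7 / 0.6470 = 22.72 h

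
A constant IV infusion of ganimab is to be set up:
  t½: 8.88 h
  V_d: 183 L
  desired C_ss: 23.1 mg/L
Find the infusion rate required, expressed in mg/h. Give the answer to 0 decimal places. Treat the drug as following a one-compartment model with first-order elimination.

330 mg/h

k = ln2 / t½ = 0.693147 / 8.88 = 0.07806 h⁻¹
CL = k × Vd = 0.07806 × 183 = 14.28 L/h
At steady state, infusion rate R₀ = Css × CL = 23.1 × 14.28 = 329.9 mg/h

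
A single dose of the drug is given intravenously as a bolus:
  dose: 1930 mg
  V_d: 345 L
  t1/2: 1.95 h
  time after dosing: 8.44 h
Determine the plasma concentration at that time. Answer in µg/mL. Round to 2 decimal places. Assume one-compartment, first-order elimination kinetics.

C₀ = Dose / Vd = 1930 / 345 = 5.594 mg/L
k = ln2 / t½ = 0.693147 / 1.95 = 0.3555 h⁻¹
C = C₀ · e^(−k·t) = 5.594 × e^(−0.3555 × 8.44)
  = 5.594 × 0.04977 = 0.2784 mg/L
(0.2784 mg/L = 0.2784 µg/mL)

0.28 µg/mL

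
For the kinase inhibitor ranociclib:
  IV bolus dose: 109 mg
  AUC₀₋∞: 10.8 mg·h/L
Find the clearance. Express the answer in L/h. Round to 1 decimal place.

CL = Dose / AUC = 109 / 10.8 = 10.09 L/h

10.1 L/h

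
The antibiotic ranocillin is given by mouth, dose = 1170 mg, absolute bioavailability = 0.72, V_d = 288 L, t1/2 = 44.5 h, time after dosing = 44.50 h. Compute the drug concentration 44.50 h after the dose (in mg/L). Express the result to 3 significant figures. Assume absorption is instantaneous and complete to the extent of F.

1.46 mg/L

Amount reaching circulation = F × Dose = 0.72 × 1170 = 842.4 mg
C₀ = F·Dose / Vd = 842.4 / 288 = 2.925 mg/L
k = ln2 / t½ = 0.693147 / 44.5 = 0.01558 h⁻¹
t / t½ = 44.50 / 44.5 = 1 half-lives
C = C₀ × (1/2)^1 = 2.925 × 0.5000 = 1.463 mg/L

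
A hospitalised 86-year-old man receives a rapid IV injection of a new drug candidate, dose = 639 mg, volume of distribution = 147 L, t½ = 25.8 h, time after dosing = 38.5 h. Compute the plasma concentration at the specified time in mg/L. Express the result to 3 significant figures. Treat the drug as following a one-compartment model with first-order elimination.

C₀ = Dose / Vd = 639.0 / 147 = 4.347 mg/L
k = ln2 / t½ = 0.693147 / 25.8 = 0.02687 h⁻¹
C = C₀ · e^(−k·t) = 4.347 × e^(−0.02687 × 38.5)
  = 4.347 × 0.3554 = 1.545 mg/L

1.55 mg/L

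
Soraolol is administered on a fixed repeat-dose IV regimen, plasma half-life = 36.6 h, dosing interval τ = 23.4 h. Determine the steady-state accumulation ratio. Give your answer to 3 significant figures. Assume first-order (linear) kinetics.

2.79

k = ln2 / t½ = 0.693147 / 36.6 = 0.01894 h⁻¹
e^(−kτ) = e^(−0.01894 × 23.4) = 0.6420
Accumulation ratio R = 1 / (1 − e^(−kτ)) = 1 / (1 − 0.6420) = 2.793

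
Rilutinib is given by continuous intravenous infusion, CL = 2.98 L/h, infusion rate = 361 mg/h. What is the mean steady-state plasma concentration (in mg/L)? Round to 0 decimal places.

At steady state Css = R₀ / CL = 361 / 2.980 = 121.1 mg/L

121 mg/L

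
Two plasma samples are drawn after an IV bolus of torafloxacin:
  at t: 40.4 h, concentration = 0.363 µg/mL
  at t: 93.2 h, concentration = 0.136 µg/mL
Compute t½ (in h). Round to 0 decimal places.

37 h

k = ln(C₁/C₂) / (t₂ − t₁) = ln(0.363/0.136) / (93.2 − 40.4)
  = 0.9817 / 52.80 = 0.01859 h⁻¹
t½ = ln2 / k = 0.693147 / 0.01859 = 37.29 h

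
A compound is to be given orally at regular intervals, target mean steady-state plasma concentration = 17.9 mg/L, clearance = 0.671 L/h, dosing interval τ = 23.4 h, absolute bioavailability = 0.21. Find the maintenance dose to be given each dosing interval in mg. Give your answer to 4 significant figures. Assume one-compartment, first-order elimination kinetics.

At steady state, F × (Dose/τ) = Css × CL.
Dose = Css × CL × τ / F = 17.9 × 0.6710 × 23.4 / 0.21 = 1338 mg

1338 mg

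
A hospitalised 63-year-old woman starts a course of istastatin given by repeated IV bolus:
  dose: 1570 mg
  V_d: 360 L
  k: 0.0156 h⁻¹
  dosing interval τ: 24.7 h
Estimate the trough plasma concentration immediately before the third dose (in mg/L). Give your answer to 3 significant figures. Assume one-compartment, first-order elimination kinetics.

C₀ per dose = Dose / Vd = 1570 / 360 = 4.361 mg/L
Fraction remaining after one interval: r = e^(−kτ) = e^(−0.01560 × 24.7) = 0.6802
Before dose 3, 2 doses have been given (aged 1τ, 2τ).
C_trough = C₀ × (r + r²) = 4.361 × (0.6802 + 0.4627) = 4.984 mg/L

4.98 mg/L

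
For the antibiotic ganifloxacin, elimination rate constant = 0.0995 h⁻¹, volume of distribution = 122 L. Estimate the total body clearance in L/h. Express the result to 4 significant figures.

CL = k × Vd = 0.0995 × 122 = 12.14 L/h

12.14 L/h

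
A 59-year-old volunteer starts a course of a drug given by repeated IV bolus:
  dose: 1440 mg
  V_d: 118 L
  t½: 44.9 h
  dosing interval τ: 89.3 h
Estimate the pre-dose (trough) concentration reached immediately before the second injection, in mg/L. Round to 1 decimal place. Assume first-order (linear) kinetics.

C₀ per dose = Dose / Vd = 1440 / 118 = 12.20 mg/L
k = ln2 / t½ = 0.693147 / 44.9 = 0.01544 h⁻¹
Fraction remaining after one interval: r = e^(−kτ) = e^(−0.01544 × 89.3) = 0.2519
Before dose 2, 1 dose has been given (aged 1τ).
C_trough = C₀ × r = 12.20 × 0.2519 = 3.073 mg/L

3.1 mg/L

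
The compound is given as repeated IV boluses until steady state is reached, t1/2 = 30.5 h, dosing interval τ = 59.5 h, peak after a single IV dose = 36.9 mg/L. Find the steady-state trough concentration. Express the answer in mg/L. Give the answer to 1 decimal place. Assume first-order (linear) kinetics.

k = ln2 / t½ = 0.693147 / 30.5 = 0.02273 h⁻¹
e^(−kτ) = e^(−0.02273 × 59.5) = 0.2586
Accumulation ratio R = 1 / (1 − e^(−kτ)) = 1 / (1 − 0.2586) = 1.349
Steady-state trough = C₀ × R × e^(−kτ) = 36.9 × 1.349 × 0.2586 = 12.87 mg/L

12.9 mg/L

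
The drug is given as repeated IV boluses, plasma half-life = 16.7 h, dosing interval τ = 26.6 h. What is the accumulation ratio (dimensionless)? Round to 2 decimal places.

k = ln2 / t½ = 0.693147 / 16.7 = 0.04151 h⁻¹
e^(−kτ) = e^(−0.04151 × 26.6) = 0.3315
Accumulation ratio R = 1 / (1 − e^(−kτ)) = 1 / (1 − 0.3315) = 1.496

1.50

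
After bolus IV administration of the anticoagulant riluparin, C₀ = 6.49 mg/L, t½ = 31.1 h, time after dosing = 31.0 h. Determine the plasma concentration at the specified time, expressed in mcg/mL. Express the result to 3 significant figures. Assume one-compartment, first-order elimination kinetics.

k = ln2 / t½ = 0.693147 / 31.1 = 0.02229 h⁻¹
C = C₀ · e^(−k·t) = 6.490 × e^(−0.02229 × 31.0)
  = 6.490 × 0.5011 = 3.252 mg/L
(3.252 mg/L = 3.252 mcg/mL)

3.25 mcg/mL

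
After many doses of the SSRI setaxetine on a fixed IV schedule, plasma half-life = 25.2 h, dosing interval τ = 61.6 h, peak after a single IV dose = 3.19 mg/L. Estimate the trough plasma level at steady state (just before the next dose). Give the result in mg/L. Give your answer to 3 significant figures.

0.718 mg/L

k = ln2 / t½ = 0.693147 / 25.2 = 0.02751 h⁻¹
e^(−kτ) = e^(−0.02751 × 61.6) = 0.1837
Accumulation ratio R = 1 / (1 − e^(−kτ)) = 1 / (1 − 0.1837) = 1.225
Steady-state trough = C₀ × R × e^(−kτ) = 3.19 × 1.225 × 0.1837 = 0.7179 mg/L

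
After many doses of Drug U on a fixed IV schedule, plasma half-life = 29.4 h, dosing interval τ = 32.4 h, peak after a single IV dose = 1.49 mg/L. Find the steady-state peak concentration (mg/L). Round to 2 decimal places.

k = ln2 / t½ = 0.693147 / 29.4 = 0.02358 h⁻¹
e^(−kτ) = e^(−0.02358 × 32.4) = 0.4658
Accumulation ratio R = 1 / (1 − e^(−kτ)) = 1 / (1 − 0.4658) = 1.872
Steady-state peak = C₀ × R = 1.49 × 1.872 = 2.789 mg/L

2.79 mg/L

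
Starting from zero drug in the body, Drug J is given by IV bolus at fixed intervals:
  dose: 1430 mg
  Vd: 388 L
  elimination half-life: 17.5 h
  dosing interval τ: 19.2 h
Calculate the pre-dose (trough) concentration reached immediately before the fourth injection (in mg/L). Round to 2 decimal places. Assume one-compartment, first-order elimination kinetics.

2.90 mg/L

C₀ per dose = Dose / Vd = 1430 / 388 = 3.686 mg/L
k = ln2 / t½ = 0.693147 / 17.5 = 0.03961 h⁻¹
Fraction remaining after one interval: r = e^(−kτ) = e^(−0.03961 × 19.2) = 0.4674
Before dose 4, 3 doses have been given (aged 1τ, 2τ, 3τ).
C_trough = C₀ × (r + r² + … + r^3) = C₀ × r(1−r^3)/(1−r)
        = 3.686 × 0.4674 × (1 − 0.1021) / (1 − 0.4674) = 2.904 mg/L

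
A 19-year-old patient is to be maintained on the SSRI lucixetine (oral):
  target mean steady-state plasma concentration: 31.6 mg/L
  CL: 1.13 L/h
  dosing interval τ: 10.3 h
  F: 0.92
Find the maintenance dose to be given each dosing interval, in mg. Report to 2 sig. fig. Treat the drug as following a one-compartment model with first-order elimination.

At steady state, F × (Dose/τ) = Css × CL.
Dose = Css × CL × τ / F = 31.6 × 1.130 × 10.3 / 0.92 = 399.8 mg

400 mg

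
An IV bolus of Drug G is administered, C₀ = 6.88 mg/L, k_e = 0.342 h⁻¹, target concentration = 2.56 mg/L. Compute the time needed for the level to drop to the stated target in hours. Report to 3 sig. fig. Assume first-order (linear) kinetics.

t = ln(C₀ / C) / k = ln(6.880 / 2.56) / 0.3420
  = ln(2.688) / 0.3420 = 0.9888 / 0.3420 = 2.891 h

2.89 h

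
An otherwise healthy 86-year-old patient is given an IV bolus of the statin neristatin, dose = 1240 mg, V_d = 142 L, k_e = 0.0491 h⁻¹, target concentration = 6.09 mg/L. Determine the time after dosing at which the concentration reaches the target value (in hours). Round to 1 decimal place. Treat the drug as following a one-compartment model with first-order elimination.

C₀ = Dose / Vd = 1240 / 142 = 8.732 mg/L
t = ln(C₀ / C) / k = ln(8.732 / 6.09) / 0.04910
  = ln(1.434) / 0.04910 = 0.3605 / 0.04910 = 7.342 h

7.3 h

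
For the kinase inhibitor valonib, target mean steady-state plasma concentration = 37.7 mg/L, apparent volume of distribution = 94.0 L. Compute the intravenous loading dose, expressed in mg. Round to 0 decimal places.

3544 mg

LD = Css × Vd = 37.7 × 94.0 = 3544 mg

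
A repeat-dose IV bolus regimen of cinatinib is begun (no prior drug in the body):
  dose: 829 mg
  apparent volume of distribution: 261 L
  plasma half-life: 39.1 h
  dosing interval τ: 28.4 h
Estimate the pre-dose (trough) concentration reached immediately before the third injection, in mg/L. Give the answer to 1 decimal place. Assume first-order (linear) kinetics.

3.1 mg/L

C₀ per dose = Dose / Vd = 829 / 261 = 3.176 mg/L
k = ln2 / t½ = 0.693147 / 39.1 = 0.01773 h⁻¹
Fraction remaining after one interval: r = e^(−kτ) = e^(−0.01773 × 28.4) = 0.6044
Before dose 3, 2 doses have been given (aged 1τ, 2τ).
C_trough = C₀ × (r + r²) = 3.176 × (0.6044 + 0.3653) = 3.080 mg/L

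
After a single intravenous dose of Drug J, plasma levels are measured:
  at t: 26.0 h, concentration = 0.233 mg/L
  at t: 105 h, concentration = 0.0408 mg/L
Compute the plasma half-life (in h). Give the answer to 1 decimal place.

k = ln(C₁/C₂) / (t₂ − t₁) = ln(0.233/0.0408) / (105 − 26.0)
  = 1.742 / 79.00 = 0.02205 h⁻¹
t½ = ln2 / k = 0.693147 / 0.02205 = 31.44 h

31.4 h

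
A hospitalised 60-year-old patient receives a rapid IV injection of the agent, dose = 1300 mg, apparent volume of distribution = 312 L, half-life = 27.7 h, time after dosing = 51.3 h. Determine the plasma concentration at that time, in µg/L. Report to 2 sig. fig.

C₀ = Dose / Vd = 1300 / 312 = 4.167 mg/L
k = ln2 / t½ = 0.693147 / 27.7 = 0.02502 h⁻¹
C = C₀ · e^(−k·t) = 4.167 × e^(−0.02502 × 51.3)
  = 4.167 × 0.2771 = 1.155 mg/L
Convert: 1.155 mg/L × 1000 = 1155 µg/L

1200 µg/L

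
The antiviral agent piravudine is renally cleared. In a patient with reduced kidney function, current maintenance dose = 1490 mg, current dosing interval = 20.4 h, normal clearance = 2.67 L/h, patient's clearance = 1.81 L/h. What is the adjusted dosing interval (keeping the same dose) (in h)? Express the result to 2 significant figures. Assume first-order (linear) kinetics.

30 h

To keep the same average steady-state level, dosing rate must scale with clearance.
CL ratio = 1.81 / 2.67 = 0.6779
New interval (same dose) = 20.4 / 0.6779 = 30.09 h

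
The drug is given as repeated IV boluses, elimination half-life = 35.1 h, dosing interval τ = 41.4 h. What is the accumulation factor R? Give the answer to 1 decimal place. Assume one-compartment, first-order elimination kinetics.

1.8

k = ln2 / t½ = 0.693147 / 35.1 = 0.01975 h⁻¹
e^(−kτ) = e^(−0.01975 × 41.4) = 0.4415
Accumulation ratio R = 1 / (1 − e^(−kτ)) = 1 / (1 − 0.4415) = 1.791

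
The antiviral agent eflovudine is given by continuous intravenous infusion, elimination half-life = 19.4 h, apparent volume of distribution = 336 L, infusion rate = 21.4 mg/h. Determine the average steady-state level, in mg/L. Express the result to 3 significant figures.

1.78 mg/L

k = ln2 / t½ = 0.693147 / 19.4 = 0.03573 h⁻¹
CL = k × Vd = 0.03573 × 336 = 12.01 L/h
At steady state Css = R₀ / CL = 21.4 / 12.01 = 1.782 mg/L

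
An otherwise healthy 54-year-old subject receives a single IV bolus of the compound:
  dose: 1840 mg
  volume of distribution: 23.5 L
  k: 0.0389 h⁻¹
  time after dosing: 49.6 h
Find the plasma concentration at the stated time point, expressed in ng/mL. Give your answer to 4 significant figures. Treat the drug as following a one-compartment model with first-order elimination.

C₀ = Dose / Vd = 1840 / 23.5 = 78.30 mg/L
C = C₀ · e^(−k·t) = 78.30 × e^(−0.03890 × 49.6)
  = 78.30 × 0.1452 = 11.37 mg/L
Convert: 11.37 mg/L × 1000 = 11370 ng/mL

11370 ng/mL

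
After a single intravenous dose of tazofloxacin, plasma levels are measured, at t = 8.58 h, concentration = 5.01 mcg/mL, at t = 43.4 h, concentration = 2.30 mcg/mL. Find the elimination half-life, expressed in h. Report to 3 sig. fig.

31.0 h

k = ln(C₁/C₂) / (t₂ − t₁) = ln(5.01/2.30) / (43.4 − 8.58)
  = 0.7785 / 34.82 = 0.02236 h⁻¹
t½ = ln2 / k = 0.693147 / 0.02236 = 31.00 h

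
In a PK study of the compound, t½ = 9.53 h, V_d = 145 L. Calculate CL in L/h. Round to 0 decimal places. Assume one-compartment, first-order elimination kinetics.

11 L/h

k = ln2 / t½ = 0.693147 / 9.53 = 0.07273 h⁻¹
CL = k × Vd = 0.07273 × 145 = 10.55 L/h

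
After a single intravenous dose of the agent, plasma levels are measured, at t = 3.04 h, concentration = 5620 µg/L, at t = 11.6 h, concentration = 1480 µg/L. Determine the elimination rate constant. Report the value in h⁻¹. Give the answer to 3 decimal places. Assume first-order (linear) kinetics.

k = ln(C₁/C₂) / (t₂ − t₁) = ln(5620/1480) / (11.6 − 3.04)
  = 1.334 / 8.560 = 0.1558 h⁻¹

0.156 h⁻¹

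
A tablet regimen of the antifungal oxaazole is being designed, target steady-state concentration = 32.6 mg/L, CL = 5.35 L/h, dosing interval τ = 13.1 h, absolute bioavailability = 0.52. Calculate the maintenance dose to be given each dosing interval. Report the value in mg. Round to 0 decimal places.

At steady state, F × (Dose/τ) = Css × CL.
Dose = Css × CL × τ / F = 32.6 × 5.350 × 13.1 / 0.52 = 4394 mg

4394 mg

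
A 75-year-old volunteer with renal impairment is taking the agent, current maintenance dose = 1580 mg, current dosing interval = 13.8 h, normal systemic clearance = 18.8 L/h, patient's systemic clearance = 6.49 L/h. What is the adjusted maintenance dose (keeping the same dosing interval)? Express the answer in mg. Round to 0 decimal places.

545 mg

To keep the same average steady-state level, dosing rate must scale with clearance.
CL ratio = 6.49 / 18.8 = 0.3452
New dose (same interval) = 1580 × 0.3452 = 545.4 mg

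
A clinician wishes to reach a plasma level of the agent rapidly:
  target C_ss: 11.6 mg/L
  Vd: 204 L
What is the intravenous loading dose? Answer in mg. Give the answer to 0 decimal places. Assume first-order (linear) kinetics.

LD = Css × Vd = 11.6 × 204 = 2366 mg

2366 mg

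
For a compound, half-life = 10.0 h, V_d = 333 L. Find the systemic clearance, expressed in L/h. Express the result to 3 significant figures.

23.1 L/h

k = ln2 / t½ = 0.693147 / 10.0 = 0.06931 h⁻¹
CL = k × Vd = 0.06931 × 333 = 23.08 L/h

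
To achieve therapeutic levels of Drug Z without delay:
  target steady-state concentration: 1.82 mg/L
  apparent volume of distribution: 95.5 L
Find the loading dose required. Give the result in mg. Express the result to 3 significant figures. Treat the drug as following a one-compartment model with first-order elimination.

LD = Css × Vd = 1.82 × 95.5 = 173.8 mg

174 mg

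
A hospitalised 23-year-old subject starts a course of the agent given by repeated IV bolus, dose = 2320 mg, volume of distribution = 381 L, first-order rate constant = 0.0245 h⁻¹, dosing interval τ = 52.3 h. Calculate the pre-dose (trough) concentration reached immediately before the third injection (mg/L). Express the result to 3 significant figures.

2.16 mg/L

C₀ per dose = Dose / Vd = 2320 / 381 = 6.089 mg/L
Fraction remaining after one interval: r = e^(−kτ) = e^(−0.02450 × 52.3) = 0.2777
Before dose 3, 2 doses have been given (aged 1τ, 2τ).
C_trough = C₀ × (r + r²) = 6.089 × (0.2777 + 0.07712) = 2.160 mg/L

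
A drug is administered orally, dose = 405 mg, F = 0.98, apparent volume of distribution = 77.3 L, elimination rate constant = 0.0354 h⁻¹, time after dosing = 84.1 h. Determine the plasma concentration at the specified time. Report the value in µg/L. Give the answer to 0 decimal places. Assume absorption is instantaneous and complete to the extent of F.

262 µg/L

Amount reaching circulation = F × Dose = 0.98 × 405.0 = 396.9 mg
C₀ = F·Dose / Vd = 396.9 / 77.3 = 5.135 mg/L
C = C₀ · e^(−k·t) = 5.135 × e^(−0.03540 × 84.1)
  = 5.135 × 0.05094 = 0.2616 mg/L
Convert: 0.2616 mg/L × 1000 = 261.6 µg/L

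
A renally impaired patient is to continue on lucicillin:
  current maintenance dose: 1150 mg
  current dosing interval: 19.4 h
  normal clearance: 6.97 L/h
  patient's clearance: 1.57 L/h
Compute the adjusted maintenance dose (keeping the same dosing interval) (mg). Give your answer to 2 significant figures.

260 mg

To keep the same average steady-state level, dosing rate must scale with clearance.
CL ratio = 1.57 / 6.97 = 0.2253
New dose (same interval) = 1150 × 0.2253 = 259.1 mg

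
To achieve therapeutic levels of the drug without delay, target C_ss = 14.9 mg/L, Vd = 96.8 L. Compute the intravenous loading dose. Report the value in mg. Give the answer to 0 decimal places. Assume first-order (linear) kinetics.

1442 mg

LD = Css × Vd = 14.9 × 96.8 = 1442 mg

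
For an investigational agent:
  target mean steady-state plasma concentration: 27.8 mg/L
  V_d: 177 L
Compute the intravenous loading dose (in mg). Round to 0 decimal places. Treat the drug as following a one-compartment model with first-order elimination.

LD = Css × Vd = 27.8 × 177 = 4921 mg

4921 mg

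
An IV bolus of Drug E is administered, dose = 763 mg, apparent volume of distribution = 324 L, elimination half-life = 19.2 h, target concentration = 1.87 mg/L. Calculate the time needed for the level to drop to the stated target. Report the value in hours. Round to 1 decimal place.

6.4 h

C₀ = Dose / Vd = 763.0 / 324 = 2.355 mg/L
k = ln2 / t½ = 0.693147 / 19.2 = 0.03610 h⁻¹
t = ln(C₀ / C) / k = ln(2.355 / 1.87) / 0.03610
  = ln(1.259) / 0.03610 = 0.2303 / 0.03610 = 6.380 h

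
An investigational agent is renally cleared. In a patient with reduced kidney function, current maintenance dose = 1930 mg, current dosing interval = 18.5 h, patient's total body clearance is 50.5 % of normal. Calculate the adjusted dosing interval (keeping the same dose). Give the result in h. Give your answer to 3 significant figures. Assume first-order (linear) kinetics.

To keep the same average steady-state level, dosing rate must scale with clearance.
CL ratio = 50.5 / 100 = 0.5050
New interval (same dose) = 18.5 / 0.5050 = 36.63 h

36.6 h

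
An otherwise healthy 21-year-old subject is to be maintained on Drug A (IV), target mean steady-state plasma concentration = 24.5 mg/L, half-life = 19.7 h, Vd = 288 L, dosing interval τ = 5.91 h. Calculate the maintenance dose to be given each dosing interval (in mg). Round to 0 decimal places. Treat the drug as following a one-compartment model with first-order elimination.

k = ln2 / t½ = 0.693147 / 19.7 = 0.03519 h⁻¹
CL = k × Vd = 0.03519 × 288 = 10.13 L/h
At steady state, Dose/τ = Css × CL.
Dose = Css × CL × τ = 24.5 × 10.13 × 5.91 = 1467 mg

1467 mg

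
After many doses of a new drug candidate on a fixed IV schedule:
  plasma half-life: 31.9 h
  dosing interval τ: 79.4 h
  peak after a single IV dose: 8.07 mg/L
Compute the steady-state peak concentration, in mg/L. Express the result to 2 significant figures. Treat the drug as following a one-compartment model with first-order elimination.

9.8 mg/L

k = ln2 / t½ = 0.693147 / 31.9 = 0.02173 h⁻¹
e^(−kτ) = e^(−0.02173 × 79.4) = 0.1781
Accumulation ratio R = 1 / (1 − e^(−kτ)) = 1 / (1 − 0.1781) = 1.217
Steady-state peak = C₀ × R = 8.07 × 1.217 = 9.821 mg/L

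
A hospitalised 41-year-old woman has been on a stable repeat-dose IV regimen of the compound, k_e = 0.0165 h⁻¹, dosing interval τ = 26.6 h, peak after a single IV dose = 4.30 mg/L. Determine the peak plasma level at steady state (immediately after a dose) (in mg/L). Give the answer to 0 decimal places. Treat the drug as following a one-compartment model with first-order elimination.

12 mg/L

e^(−kτ) = e^(−0.01650 × 26.6) = 0.6447
Accumulation ratio R = 1 / (1 − e^(−kτ)) = 1 / (1 − 0.6447) = 2.815
Steady-state peak = C₀ × R = 4.30 × 2.815 = 12.10 mg/L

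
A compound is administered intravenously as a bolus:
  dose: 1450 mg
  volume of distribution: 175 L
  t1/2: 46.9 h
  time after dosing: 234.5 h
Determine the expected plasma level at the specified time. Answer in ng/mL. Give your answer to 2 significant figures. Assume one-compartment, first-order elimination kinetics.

260 ng/mL

C₀ = Dose / Vd = 1450 / 175 = 8.286 mg/L
k = ln2 / t½ = 0.693147 / 46.9 = 0.01478 h⁻¹
t / t½ = 234.5 / 46.9 = 5 half-lives
C = C₀ × (1/2)^5 = 8.286 × 0.03125 = 0.2589 mg/L
Convert: 0.2589 mg/L × 1000 = 258.9 ng/mL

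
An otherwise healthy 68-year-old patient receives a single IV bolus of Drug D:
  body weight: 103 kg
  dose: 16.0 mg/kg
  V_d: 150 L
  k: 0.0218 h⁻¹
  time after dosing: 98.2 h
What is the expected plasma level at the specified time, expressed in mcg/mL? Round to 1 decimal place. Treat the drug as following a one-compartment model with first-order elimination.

Total dose = 16.0 × 103 = 1648 mg
C₀ = Dose / Vd = 1648 / 150 = 10.99 mg/L
C = C₀ · e^(−k·t) = 10.99 × e^(−0.02180 × 98.2)
  = 10.99 × 0.1176 = 1.292 mg/L
(1.292 mg/L = 1.292 mcg/mL)

1.3 mcg/mL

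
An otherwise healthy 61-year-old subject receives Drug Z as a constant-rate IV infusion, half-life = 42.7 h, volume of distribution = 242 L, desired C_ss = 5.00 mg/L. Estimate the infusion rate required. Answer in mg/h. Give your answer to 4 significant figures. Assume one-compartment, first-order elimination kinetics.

k = ln2 / t½ = 0.693147 / 42.7 = 0.01623 h⁻¹
CL = k × Vd = 0.01623 × 242 = 3.928 L/h
At steady state, infusion rate R₀ = Css × CL = 5.00 × 3.928 = 19.64 mg/h

19.64 mg/h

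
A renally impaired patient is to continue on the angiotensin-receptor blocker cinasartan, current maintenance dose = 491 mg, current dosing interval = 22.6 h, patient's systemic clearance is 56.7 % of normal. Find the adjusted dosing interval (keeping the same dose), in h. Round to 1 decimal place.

39.9 h

To keep the same average steady-state level, dosing rate must scale with clearance.
CL ratio = 56.7 / 100 = 0.5670
New interval (same dose) = 22.6 / 0.5670 = 39.86 h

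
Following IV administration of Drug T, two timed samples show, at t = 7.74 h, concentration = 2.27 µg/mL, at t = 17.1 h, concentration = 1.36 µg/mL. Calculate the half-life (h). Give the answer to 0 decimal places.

13 h

k = ln(C₁/C₂) / (t₂ − t₁) = ln(2.27/1.36) / (17.1 − 7.74)
  = 0.5123 / 9.360 = 0.05473 h⁻¹
t½ = ln2 / k = 0.693147 / 0.05473 = 12.66 h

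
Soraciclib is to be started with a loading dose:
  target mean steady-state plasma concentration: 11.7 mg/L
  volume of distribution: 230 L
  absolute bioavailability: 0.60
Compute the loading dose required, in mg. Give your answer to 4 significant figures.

4485 mg

LD = Css × Vd / F = 11.7 × 230 / 0.60 = 4485 mg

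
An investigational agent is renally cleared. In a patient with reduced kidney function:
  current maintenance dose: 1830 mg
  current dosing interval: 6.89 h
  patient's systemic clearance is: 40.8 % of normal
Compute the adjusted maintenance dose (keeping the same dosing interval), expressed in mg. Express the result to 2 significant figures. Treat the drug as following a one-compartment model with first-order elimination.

750 mg

To keep the same average steady-state level, dosing rate must scale with clearance.
CL ratio = 40.8 / 100 = 0.4080
New dose (same interval) = 1830 × 0.4080 = 746.6 mg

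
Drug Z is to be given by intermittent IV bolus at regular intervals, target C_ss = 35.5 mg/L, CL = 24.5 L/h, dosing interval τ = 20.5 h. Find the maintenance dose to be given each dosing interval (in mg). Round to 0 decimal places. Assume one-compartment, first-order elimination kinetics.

17830 mg

At steady state, Dose/τ = Css × CL.
Dose = Css × CL × τ = 35.5 × 24.50 × 20.5 = 17830 mg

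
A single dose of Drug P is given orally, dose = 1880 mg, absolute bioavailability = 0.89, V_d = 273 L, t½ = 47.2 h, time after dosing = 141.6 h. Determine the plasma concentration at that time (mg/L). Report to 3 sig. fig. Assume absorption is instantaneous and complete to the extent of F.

Amount reaching circulation = F × Dose = 0.89 × 1880 = 1673 mg
C₀ = F·Dose / Vd = 1673 / 273 = 6.128 mg/L
k = ln2 / t½ = 0.693147 / 47.2 = 0.01469 h⁻¹
t / t½ = 141.6 / 47.2 = 3 half-lives
C = C₀ × (1/2)^3 = 6.128 × 0.1250 = 0.7660 mg/L

0.766 mg/L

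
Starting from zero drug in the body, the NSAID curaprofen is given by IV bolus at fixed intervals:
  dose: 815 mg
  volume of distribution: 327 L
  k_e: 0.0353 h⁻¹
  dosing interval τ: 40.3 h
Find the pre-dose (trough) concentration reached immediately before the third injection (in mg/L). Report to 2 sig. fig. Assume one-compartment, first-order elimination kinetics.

C₀ per dose = Dose / Vd = 815 / 327 = 2.492 mg/L
Fraction remaining after one interval: r = e^(−kτ) = e^(−0.03530 × 40.3) = 0.2411
Before dose 3, 2 doses have been given (aged 1τ, 2τ).
C_trough = C₀ × (r + r²) = 2.492 × (0.2411 + 0.05813) = 0.7457 mg/L

0.75 mg/L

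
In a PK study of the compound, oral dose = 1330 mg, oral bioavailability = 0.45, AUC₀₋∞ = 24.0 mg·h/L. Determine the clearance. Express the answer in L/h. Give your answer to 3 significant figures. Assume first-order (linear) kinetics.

24.9 L/h

CL = F·Dose / AUC = 0.45 × 1330 / 24.0 = 24.94 L/h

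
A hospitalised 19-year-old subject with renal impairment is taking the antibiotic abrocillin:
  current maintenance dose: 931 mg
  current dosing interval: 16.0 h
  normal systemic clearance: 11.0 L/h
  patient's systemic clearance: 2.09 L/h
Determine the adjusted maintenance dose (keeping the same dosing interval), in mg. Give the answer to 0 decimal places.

177 mg

To keep the same average steady-state level, dosing rate must scale with clearance.
CL ratio = 2.09 / 11.0 = 0.1900
New dose (same interval) = 931 × 0.1900 = 176.9 mg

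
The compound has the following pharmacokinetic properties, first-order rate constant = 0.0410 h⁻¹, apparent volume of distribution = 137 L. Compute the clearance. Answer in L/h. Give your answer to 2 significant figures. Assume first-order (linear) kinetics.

CL = k × Vd = 0.0410 × 137 = 5.617 L/h

5.6 L/h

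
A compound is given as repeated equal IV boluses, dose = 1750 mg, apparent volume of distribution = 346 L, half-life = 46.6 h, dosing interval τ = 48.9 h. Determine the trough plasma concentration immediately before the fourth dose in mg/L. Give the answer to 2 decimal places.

4.20 mg/L

C₀ per dose = Dose / Vd = 1750 / 346 = 5.058 mg/L
k = ln2 / t½ = 0.693147 / 46.6 = 0.01487 h⁻¹
Fraction remaining after one interval: r = e^(−kτ) = e^(−0.01487 × 48.9) = 0.4833
Before dose 4, 3 doses have been given (aged 1τ, 2τ, 3τ).
C_trough = C₀ × (r + r² + … + r^3) = C₀ × r(1−r^3)/(1−r)
        = 5.058 × 0.4833 × (1 − 0.1129) / (1 − 0.4833) = 4.197 mg/L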